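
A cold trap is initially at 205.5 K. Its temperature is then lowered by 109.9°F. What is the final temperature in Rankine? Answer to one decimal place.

Initial temperature in Celsius: 205.5 - 273.15 = -67.6500°C.
The 109.9°F change is an interval, so only the factor 5/9 applies: -109.9 × 5/9 = -61.0556°C.
Final Celsius temperature: -67.6500 - 61.0556 = -128.7056°C.
In Rankine: -128.7056 × 1.8 + 491.67 = 260.0°R.

260.0°R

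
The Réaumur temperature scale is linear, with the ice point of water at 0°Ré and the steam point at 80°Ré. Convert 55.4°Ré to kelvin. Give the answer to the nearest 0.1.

Linear interpolation between the fixed points: C = (55.4 - 0) × 100 / (80 - 0) = 69.2500°C.
Then 69.2500 + 273.15 = 342.4 K.

342.4 K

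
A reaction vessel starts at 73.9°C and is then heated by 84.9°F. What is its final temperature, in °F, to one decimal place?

249.9°F

The 84.9°F change is an interval, so only the factor 5/9 applies: +84.9 × 5/9 = +47.1667°C.
Final Celsius temperature: 73.9000 + 47.1667 = 121.0667°C.
In Fahrenheit: 121.0667 × 1.8 + 32 = 249.9°F.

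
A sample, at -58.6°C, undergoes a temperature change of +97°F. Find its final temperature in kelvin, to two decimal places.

The 97°F change is an interval, so only the factor 5/9 applies: +97 × 5/9 = +53.8889°C.
Final Celsius temperature: -58.6000 + 53.8889 = -4.7111°C.
In kelvin: -4.7111 + 273.15 = 268.44 K.

268.44 K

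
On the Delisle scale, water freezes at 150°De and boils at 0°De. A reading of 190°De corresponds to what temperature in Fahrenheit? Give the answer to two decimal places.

-16.00°F

Linear interpolation between the fixed points: C = (190 - 150) × 100 / (0 - 150) = -26.6667°C.
Then -26.6667 × 1.8 + 32 = -16.00°F.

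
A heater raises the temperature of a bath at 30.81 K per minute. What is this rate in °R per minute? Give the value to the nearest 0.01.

The quantity depends on a temperature interval, so only the ratio of degree sizes applies; the offset between the scales is irrelevant.
A change of 1 K is a change of 1.8°R, so 30.81 × 1.8 = 55.46.

55.46 °R/minute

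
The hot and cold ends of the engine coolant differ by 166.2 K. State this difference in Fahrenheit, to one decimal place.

299.2°F

An interval of 1 K corresponds to 1.8°F.
166.2 × 1.8 = 299.2.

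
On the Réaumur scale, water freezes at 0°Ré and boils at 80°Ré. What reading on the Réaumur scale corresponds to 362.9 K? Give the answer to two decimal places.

71.80°Ré

First in Celsius: 362.9 - 273.15 = 89.7500°C.
Linearly onto the Réaumur scale: 0 + (89.7500 / 100) × (80 - 0) = 71.80°Ré.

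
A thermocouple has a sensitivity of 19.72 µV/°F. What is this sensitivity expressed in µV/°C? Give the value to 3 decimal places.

35.496 µV/°C

The quantity depends on a temperature interval, so only the ratio of degree sizes applies; the offset between the scales is irrelevant.
A change of 1°C is a change of 1.8°F, so per °C the value is 19.72 × 1.8 = 35.496.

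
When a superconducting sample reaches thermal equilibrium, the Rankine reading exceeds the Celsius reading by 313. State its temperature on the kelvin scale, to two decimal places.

49.81 K

Let x be the Rankine reading; then the Celsius reading is 5/9·x - 273.15.
(5/9·x - 273.15) - x = -313  ⇒  (-4/9)·x = -39.85  ⇒  x = 89.6625°R.
In Celsius: (89.6625 - 491.67) × 5/9 = -223.3375°C.
In kelvin: -223.3375 + 273.15 = 49.81 K.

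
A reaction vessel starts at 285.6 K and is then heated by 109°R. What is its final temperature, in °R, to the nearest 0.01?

Initial temperature in Celsius: 285.6 - 273.15 = 12.4500°C.
The 109°R change is an interval, so only the factor 5/9 applies: +109 × 5/9 = +60.5556°C.
Final Celsius temperature: 12.4500 + 60.5556 = 73.0056°C.
In Rankine: 73.0056 × 1.8 + 491.67 = 623.08°R.

623.08°R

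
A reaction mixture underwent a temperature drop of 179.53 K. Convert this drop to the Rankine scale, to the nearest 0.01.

Only the scale ratio 1.8 matters for a change in temperature.
179.53 × 1.8 = 323.15.

323.15°R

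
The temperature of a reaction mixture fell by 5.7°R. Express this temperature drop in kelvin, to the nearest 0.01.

3.17 K

For a temperature interval the offset drops out; only the factor 5/9 applies.
5.7 × 5/9 = 3.17.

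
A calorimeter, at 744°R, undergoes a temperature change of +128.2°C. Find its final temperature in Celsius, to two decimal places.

268.38°C

Initial temperature in Celsius: (744 - 491.67) × 5/9 = 140.1833°C.
Final Celsius temperature: 140.1833 + 128.2000 = 268.3833°C.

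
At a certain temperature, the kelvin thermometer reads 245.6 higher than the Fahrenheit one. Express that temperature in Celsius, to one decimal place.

Let x be the Fahrenheit reading; then the kelvin reading is 5/9·x + 255.372.
(5/9·x + 255.372) - x = 245.6  ⇒  (-4/9)·x = -9.77222  ⇒  x = 21.9875°F.
In Celsius: (21.9875 - 32) × 5/9 = -5.6°C.

-5.6°C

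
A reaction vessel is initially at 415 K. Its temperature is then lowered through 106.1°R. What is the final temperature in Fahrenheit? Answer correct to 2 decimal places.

181.23°F

Initial temperature in Celsius: 415 - 273.15 = 141.8500°C.
The 106.1°R change is an interval, so only the factor 5/9 applies: -106.1 × 5/9 = -58.9444°C.
Final Celsius temperature: 141.8500 - 58.9444 = 82.9056°C.
In Fahrenheit: 82.9056 × 1.8 + 32 = 181.23°F.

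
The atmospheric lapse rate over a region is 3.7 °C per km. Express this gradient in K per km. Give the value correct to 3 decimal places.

3.700 K/km

The quantity depends on a temperature interval, so only the ratio of degree sizes applies; the offset between the scales is irrelevant.
A change of 1°C is a change of 1 K, so 3.7 × 1 = 3.700.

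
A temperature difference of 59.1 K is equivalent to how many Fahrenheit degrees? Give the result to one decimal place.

An interval of 1 K corresponds to 1.8°F.
59.1 × 1.8 = 106.4.

106.4°F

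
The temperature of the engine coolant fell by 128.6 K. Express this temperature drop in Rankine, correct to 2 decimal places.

For a temperature interval the offset drops out; only the factor 1.8 applies.
128.6 × 1.8 = 231.48.

231.48°R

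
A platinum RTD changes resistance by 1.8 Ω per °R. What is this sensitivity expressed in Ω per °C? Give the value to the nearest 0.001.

Since only a temperature interval is involved, the additive offset between the scales drops out.
A change of 1°C is a change of 1.8°R, so per °C the value is 1.8 × 1.8 = 3.240.

3.240 Ω per °C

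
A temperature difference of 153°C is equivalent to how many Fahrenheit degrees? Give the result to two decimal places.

An interval of 1°C corresponds to 1.8°F.
153 × 1.8 = 275.40.

275.40°F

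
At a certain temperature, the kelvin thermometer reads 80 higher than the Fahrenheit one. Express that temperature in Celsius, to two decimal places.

Let x be the Fahrenheit reading; then the kelvin reading is 5/9·x + 255.372.
(5/9·x + 255.372) - x = 80  ⇒  (-4/9)·x = -175.372  ⇒  x = 394.5875°F.
In Celsius: (394.5875 - 32) × 5/9 = 201.44°C.

201.44°C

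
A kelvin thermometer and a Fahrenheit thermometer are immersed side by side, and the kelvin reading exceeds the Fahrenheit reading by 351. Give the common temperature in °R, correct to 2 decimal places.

Let x be the kelvin reading; then the Fahrenheit reading is 1.8·x - 459.67.
(1.8·x - 459.67) - x = -351  ⇒  (0.8)·x = 108.67  ⇒  x = 135.8375 K.
In Celsius: 135.8375 - 273.15 = -137.3125°C.
In Rankine: -137.3125 × 1.8 + 491.67 = 244.51°R.

244.51°R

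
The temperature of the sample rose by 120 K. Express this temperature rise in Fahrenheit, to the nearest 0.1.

Only the scale ratio 1.8 matters for a change in temperature.
120 × 1.8 = 216.0.

216.0°F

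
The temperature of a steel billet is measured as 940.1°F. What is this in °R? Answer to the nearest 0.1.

1399.8°R

In Celsius: (940.1 - 32) × 5/9 = 504.5000°C.
In Rankine: 504.5000 × 1.8 + 491.67 = 1399.8°R.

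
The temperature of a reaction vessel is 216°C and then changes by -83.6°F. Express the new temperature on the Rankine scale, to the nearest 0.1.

The 83.6°F change is an interval, so only the factor 5/9 applies: -83.6 × 5/9 = -46.4444°C.
Final Celsius temperature: 216.0000 - 46.4444 = 169.5556°C.
In Rankine: 169.5556 × 1.8 + 491.67 = 796.9°R.

796.9°R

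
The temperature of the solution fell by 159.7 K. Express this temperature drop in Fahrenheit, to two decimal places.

An interval of 1 K corresponds to 1.8°F.
159.7 × 1.8 = 287.46.

287.46°F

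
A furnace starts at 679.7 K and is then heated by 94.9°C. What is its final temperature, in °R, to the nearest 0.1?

Initial temperature in Celsius: 679.7 - 273.15 = 406.5500°C.
Final Celsius temperature: 406.5500 + 94.9000 = 501.4500°C.
In Rankine: 501.4500 × 1.8 + 491.67 = 1394.3°R.

1394.3°R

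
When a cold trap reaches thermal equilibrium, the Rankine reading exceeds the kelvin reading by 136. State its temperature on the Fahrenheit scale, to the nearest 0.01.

-153.67°F

Let x be the Rankine reading; then the kelvin reading is 5/9·x.
(5/9·x) - x = -136  ⇒  (-4/9)·x = -136  ⇒  x = 306.0000°R.
In Celsius: (306 - 491.67) × 5/9 = -103.1500°C.
In Fahrenheit: -103.1500 × 1.8 + 32 = -153.67°F.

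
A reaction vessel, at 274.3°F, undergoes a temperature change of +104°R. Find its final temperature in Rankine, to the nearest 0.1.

Initial temperature in Celsius: (274.3 - 32) × 5/9 = 134.6111°C.
The 104°R change is an interval, so only the factor 5/9 applies: +104 × 5/9 = +57.7778°C.
Final Celsius temperature: 134.6111 + 57.7778 = 192.3889°C.
In Rankine: 192.3889 × 1.8 + 491.67 = 838.0°R.

838.0°R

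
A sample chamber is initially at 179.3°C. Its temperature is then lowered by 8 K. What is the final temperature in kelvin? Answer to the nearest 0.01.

444.45 K

The 8 K change is an interval; Kelvin and Celsius degrees are the same size, so ΔC = -8°C.
Final Celsius temperature: 179.3000 - 8.0000 = 171.3000°C.
In kelvin: 171.3000 + 273.15 = 444.45 K.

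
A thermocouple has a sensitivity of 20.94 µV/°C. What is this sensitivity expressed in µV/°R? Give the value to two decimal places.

The quantity depends on a temperature interval, so only the ratio of degree sizes applies; the offset between the scales is irrelevant.
A change of 1°R is a change of 5/9°C, so per °R the value is 20.94 × 5/9 = 11.63.

11.63 µV/°R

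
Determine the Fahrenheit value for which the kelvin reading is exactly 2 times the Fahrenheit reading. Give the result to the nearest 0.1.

Let F be the Fahrenheit reading. The kelvin reading is K = 5/9·F + 255.372.
Require K = 2·F: 5/9·F + 255.372 = 2·F.
(-13/9)·F = -255.372  ⇒  F = 176.8.

176.8°F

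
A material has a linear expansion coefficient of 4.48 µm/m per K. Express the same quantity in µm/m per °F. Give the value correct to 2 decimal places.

The quantity depends on a temperature interval, so only the ratio of degree sizes applies; the offset between the scales is irrelevant.
A change of 1°F is a change of 5/9 K, so per °F the value is 4.48 × 5/9 = 2.49.

2.49 µm/m per °F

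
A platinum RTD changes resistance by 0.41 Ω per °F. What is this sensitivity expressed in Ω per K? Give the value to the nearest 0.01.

0.74 Ω per K

The quantity depends on a temperature interval, so only the ratio of degree sizes applies; the offset between the scales is irrelevant.
A change of 1 K is a change of 1.8°F, so per K the value is 0.41 × 1.8 = 0.74.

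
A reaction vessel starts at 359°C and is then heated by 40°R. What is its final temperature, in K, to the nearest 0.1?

654.4 K

The 40°R change is an interval, so only the factor 5/9 applies: +40 × 5/9 = +22.2222°C.
Final Celsius temperature: 359.0000 + 22.2222 = 381.2222°C.
In kelvin: 381.2222 + 273.15 = 654.4 K.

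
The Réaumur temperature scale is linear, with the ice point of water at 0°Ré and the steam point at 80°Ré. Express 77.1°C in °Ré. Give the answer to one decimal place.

61.7°Ré

Linearly onto the Réaumur scale: 0 + (77.1000 / 100) × (80 - 0) = 61.7°Ré.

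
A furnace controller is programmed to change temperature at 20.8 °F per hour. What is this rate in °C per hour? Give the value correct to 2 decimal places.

11.56 °C/hour

The quantity depends on a temperature interval, so only the ratio of degree sizes applies; the offset between the scales is irrelevant.
A change of 1°F is a change of 5/9°C, so 20.8 × 5/9 = 11.56.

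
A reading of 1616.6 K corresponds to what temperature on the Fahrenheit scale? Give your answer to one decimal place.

In Celsius: 1616.6 - 273.15 = 1343.4500°C.
In Fahrenheit: 1343.4500 × 1.8 + 32 = 2450.2°F.

2450.2°F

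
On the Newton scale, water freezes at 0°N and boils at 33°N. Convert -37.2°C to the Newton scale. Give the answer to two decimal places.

Linearly onto the Newton scale: 0 + (-37.2000 / 100) × (33 - 0) = -12.28°N.

-12.28°N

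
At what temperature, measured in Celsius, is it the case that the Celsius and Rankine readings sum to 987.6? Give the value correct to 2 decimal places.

177.12°C

Let C be the Celsius reading. The Rankine reading is R = 1.8·C + 491.67.
Require C + R = 987.6: (2.8)·C + 491.67 = 987.6.
C = (987.6 - 491.67) / (2.8) = 177.12.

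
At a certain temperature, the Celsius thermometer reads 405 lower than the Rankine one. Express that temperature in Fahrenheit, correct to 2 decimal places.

Let x be the Rankine reading; then the Celsius reading is 5/9·x - 273.15.
(5/9·x - 273.15) - x = -405  ⇒  (-4/9)·x = -131.85  ⇒  x = 296.6625°R.
In Celsius: (296.6625 - 491.67) × 5/9 = -108.3375°C.
In Fahrenheit: -108.3375 × 1.8 + 32 = -163.01°F.

-163.01°F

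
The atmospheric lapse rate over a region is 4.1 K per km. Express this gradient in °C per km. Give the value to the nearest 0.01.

The quantity depends on a temperature interval, so only the ratio of degree sizes applies; the offset between the scales is irrelevant.
A change of 1 K is a change of 1°C, so 4.1 × 1 = 4.10.

4.10 °C/km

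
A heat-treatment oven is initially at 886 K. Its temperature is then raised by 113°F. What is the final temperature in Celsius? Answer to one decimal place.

675.6°C

Initial temperature in Celsius: 886 - 273.15 = 612.8500°C.
The 113°F change is an interval, so only the factor 5/9 applies: +113 × 5/9 = +62.7778°C.
Final Celsius temperature: 612.8500 + 62.7778 = 675.6278°C.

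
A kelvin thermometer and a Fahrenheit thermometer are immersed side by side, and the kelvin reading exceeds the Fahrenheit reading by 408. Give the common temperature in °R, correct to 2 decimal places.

Let x be the kelvin reading; then the Fahrenheit reading is 1.8·x - 459.67.
(1.8·x - 459.67) - x = -408  ⇒  (0.8)·x = 51.67  ⇒  x = 64.5875 K.
In Celsius: 64.5875 - 273.15 = -208.5625°C.
In Rankine: -208.5625 × 1.8 + 491.67 = 116.26°R.

116.26°R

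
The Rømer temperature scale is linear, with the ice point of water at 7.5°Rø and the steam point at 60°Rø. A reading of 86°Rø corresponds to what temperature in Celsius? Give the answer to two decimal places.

149.52°C

Linear interpolation between the fixed points: C = (86 - 7.5) × 100 / (60 - 7.5) = 149.5238°C.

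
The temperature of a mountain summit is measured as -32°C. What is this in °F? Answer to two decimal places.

-25.60°F

In Fahrenheit: -32.0000 × 1.8 + 32 = -25.60°F.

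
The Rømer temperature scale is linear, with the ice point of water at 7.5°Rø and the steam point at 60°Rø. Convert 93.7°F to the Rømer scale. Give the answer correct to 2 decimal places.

25.50°Rø

First in Celsius: (93.7 - 32) × 5/9 = 34.2778°C.
Linearly onto the Rømer scale: 7.5 + (34.2778 / 100) × (60 - 7.5) = 25.50°Rø.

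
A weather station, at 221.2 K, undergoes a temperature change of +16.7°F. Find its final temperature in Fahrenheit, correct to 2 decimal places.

-44.81°F

Initial temperature in Celsius: 221.2 - 273.15 = -51.9500°C.
The 16.7°F change is an interval, so only the factor 5/9 applies: +16.7 × 5/9 = +9.2778°C.
Final Celsius temperature: -51.9500 + 9.2778 = -42.6722°C.
In Fahrenheit: -42.6722 × 1.8 + 32 = -44.81°F.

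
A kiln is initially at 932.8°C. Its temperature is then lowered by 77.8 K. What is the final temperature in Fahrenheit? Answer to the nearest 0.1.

1571.0°F

The 77.8 K change is an interval; Kelvin and Celsius degrees are the same size, so ΔC = -77.8°C.
Final Celsius temperature: 932.8000 - 77.8000 = 855.0000°C.
In Fahrenheit: 855.0000 × 1.8 + 32 = 1571.0°F.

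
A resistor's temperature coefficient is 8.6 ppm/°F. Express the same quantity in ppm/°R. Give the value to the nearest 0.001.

Since only a temperature interval is involved, the additive offset between the scales drops out.
A change of 1°R is a change of 1°F, so per °R the value is 8.6 × 1 = 8.600.

8.600 ppm/°R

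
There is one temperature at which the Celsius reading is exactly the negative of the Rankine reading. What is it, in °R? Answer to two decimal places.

Let R be the Rankine reading. The Celsius reading is C = 5/9·R - 273.15.
Require C = -1·R: 5/9·R - 273.15 = -1·R.
(14/9)·R = 273.15  ⇒  R = 175.60.

175.60°R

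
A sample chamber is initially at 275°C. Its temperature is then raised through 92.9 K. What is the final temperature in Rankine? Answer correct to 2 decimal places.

1153.89°R

The 92.9 K change is an interval; Kelvin and Celsius degrees are the same size, so ΔC = +92.9°C.
Final Celsius temperature: 275.0000 + 92.9000 = 367.9000°C.
In Rankine: 367.9000 × 1.8 + 491.67 = 1153.89°R.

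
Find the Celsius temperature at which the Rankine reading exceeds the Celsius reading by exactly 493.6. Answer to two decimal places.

Let C be the Celsius reading. The Rankine reading is R = 1.8·C + 491.67.
Require R - C = 493.6: (0.8)·C + 491.67 = 493.6.
C = (493.6 - 491.67) / (0.8) = 2.41.

2.41°C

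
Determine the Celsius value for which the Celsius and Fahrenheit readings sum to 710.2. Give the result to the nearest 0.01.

242.21°C

Let C be the Celsius reading. The Fahrenheit reading is F = 1.8·C + 32.
Require C + F = 710.2: (2.8)·C + 32 = 710.2.
C = (710.2 - 32) / (2.8) = 242.21.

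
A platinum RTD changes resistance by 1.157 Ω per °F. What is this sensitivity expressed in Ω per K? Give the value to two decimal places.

Since only a temperature interval is involved, the additive offset between the scales drops out.
A change of 1 K is a change of 1.8°F, so per K the value is 1.157 × 1.8 = 2.08.

2.08 Ω per K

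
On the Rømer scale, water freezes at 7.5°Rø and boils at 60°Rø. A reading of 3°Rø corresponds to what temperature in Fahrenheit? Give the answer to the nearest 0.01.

Linear interpolation between the fixed points: C = (3 - 7.5) × 100 / (60 - 7.5) = -8.5714°C.
Then -8.5714 × 1.8 + 32 = 16.57°F.

16.57°F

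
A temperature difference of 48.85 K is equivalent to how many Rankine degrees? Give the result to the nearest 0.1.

For a temperature interval the offset drops out; only the factor 1.8 applies.
48.85 × 1.8 = 87.9.

87.9°R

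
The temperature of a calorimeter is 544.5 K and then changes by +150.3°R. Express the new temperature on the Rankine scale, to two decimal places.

Initial temperature in Celsius: 544.5 - 273.15 = 271.3500°C.
The 150.3°R change is an interval, so only the factor 5/9 applies: +150.3 × 5/9 = +83.5000°C.
Final Celsius temperature: 271.3500 + 83.5000 = 354.8500°C.
In Rankine: 354.8500 × 1.8 + 491.67 = 1130.40°R.

1130.40°R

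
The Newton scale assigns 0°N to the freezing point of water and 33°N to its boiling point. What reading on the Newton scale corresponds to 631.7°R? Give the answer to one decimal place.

First in Celsius: (631.7 - 491.67) × 5/9 = 77.7944°C.
Linearly onto the Newton scale: 0 + (77.7944 / 100) × (33 - 0) = 25.7°N.

25.7°N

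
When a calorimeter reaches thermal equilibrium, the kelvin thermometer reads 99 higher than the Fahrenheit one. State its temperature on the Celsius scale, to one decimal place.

Let x be the Fahrenheit reading; then the kelvin reading is 5/9·x + 255.372.
(5/9·x + 255.372) - x = 99  ⇒  (-4/9)·x = -156.372  ⇒  x = 351.8375°F.
In Celsius: (351.8375 - 32) × 5/9 = 177.7°C.

177.7°C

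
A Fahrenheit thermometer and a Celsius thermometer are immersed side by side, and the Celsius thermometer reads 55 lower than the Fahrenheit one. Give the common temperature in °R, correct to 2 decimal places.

543.42°R

Let x be the Fahrenheit reading; then the Celsius reading is 5/9·x - 17.7778.
(5/9·x - 17.7778) - x = -55  ⇒  (-4/9)·x = -37.2222  ⇒  x = 83.7500°F.
In Celsius: (83.75 - 32) × 5/9 = 28.7500°C.
In Rankine: 28.7500 × 1.8 + 491.67 = 543.42°R.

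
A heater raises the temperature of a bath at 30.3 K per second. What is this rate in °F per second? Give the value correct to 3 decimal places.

54.540 °F/second

The quantity depends on a temperature interval, so only the ratio of degree sizes applies; the offset between the scales is irrelevant.
A change of 1 K is a change of 1.8°F, so 30.3 × 1.8 = 54.540.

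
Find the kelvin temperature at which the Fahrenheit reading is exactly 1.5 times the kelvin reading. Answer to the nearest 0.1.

Let K be the kelvin reading. The Fahrenheit reading is F = 1.8·K - 459.67.
Require F = 1.5·K: 1.8·K - 459.67 = 1.5·K.
(0.3)·K = 459.67  ⇒  K = 1532.2.

1532.2 K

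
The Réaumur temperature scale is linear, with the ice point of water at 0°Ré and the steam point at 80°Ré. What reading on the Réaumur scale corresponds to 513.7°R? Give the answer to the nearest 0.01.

First in Celsius: (513.7 - 491.67) × 5/9 = 12.2389°C.
Linearly onto the Réaumur scale: 0 + (12.2389 / 100) × (80 - 0) = 9.79°Ré.

9.79°Ré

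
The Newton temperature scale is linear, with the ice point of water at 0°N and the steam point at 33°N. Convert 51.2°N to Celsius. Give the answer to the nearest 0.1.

155.2°C

Linear interpolation between the fixed points: C = (51.2 - 0) × 100 / (33 - 0) = 155.1515°C.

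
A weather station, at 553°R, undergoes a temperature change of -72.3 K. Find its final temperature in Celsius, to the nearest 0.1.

-38.2°C

Initial temperature in Celsius: (553 - 491.67) × 5/9 = 34.0722°C.
The 72.3 K change is an interval; Kelvin and Celsius degrees are the same size, so ΔC = -72.3°C.
Final Celsius temperature: 34.0722 - 72.3000 = -38.2278°C.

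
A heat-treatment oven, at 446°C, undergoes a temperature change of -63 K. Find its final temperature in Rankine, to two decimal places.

The 63 K change is an interval; Kelvin and Celsius degrees are the same size, so ΔC = -63°C.
Final Celsius temperature: 446.0000 - 63.0000 = 383.0000°C.
In Rankine: 383.0000 × 1.8 + 491.67 = 1181.07°R.

1181.07°R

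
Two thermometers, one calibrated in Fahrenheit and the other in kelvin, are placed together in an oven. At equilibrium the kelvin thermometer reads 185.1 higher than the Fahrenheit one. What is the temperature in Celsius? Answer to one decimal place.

Let x be the Fahrenheit reading; then the kelvin reading is 5/9·x + 255.372.
(5/9·x + 255.372) - x = 185.1  ⇒  (-4/9)·x = -70.2722  ⇒  x = 158.1125°F.
In Celsius: (158.1125 - 32) × 5/9 = 70.1°C.

70.1°C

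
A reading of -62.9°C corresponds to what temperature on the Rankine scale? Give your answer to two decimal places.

In Rankine: -62.9000 × 1.8 + 491.67 = 378.45°R.

378.45°R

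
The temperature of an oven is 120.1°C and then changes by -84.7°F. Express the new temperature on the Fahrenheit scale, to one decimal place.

The 84.7°F change is an interval, so only the factor 5/9 applies: -84.7 × 5/9 = -47.0556°C.
Final Celsius temperature: 120.1000 - 47.0556 = 73.0444°C.
In Fahrenheit: 73.0444 × 1.8 + 32 = 163.5°F.

163.5°F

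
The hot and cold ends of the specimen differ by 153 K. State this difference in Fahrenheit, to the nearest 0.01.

Only the scale ratio 1.8 matters for a change in temperature.
153 × 1.8 = 275.40.

275.40°F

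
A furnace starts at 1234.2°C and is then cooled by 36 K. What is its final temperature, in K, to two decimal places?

1471.35 K

The 36 K change is an interval; Kelvin and Celsius degrees are the same size, so ΔC = -36°C.
Final Celsius temperature: 1234.2000 - 36.0000 = 1198.2000°C.
In kelvin: 1198.2000 + 273.15 = 1471.35 K.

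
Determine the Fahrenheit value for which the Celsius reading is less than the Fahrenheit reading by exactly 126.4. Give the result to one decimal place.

Let F be the Fahrenheit reading. The Celsius reading is C = 5/9·F - 17.7778.
Require C - F = -126.4: (-4/9)·F - 17.7778 = -126.4.
F = (-126.4 + 17.7778) / (-4/9) = 244.4.

244.4°F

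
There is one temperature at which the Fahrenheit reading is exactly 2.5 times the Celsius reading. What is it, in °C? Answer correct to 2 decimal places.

45.71°C

Let C be the Celsius reading. The Fahrenheit reading is F = 1.8·C + 32.
Require F = 2.5·C: 1.8·C + 32 = 2.5·C.
(-0.7)·C = -32  ⇒  C = 45.71.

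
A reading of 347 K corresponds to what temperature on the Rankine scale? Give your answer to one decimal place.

624.6°R

In Celsius: 347 - 273.15 = 73.8500°C.
In Rankine: 73.8500 × 1.8 + 491.67 = 624.6°R.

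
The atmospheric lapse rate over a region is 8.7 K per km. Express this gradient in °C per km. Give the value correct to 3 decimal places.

8.700 °C/km

Since only a temperature interval is involved, the additive offset between the scales drops out.
A change of 1 K is a change of 1°C, so 8.7 × 1 = 8.700.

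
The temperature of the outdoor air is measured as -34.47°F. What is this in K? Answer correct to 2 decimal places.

In Celsius: (-34.47 - 32) × 5/9 = -36.9278°C.
In kelvin: -36.9278 + 273.15 = 236.22 K.

236.22 K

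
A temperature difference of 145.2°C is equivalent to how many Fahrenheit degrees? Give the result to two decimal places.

261.36°F

An interval of 1°C corresponds to 1.8°F.
145.2 × 1.8 = 261.36.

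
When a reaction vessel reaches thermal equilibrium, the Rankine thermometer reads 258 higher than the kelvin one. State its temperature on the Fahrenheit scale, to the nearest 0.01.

Let x be the kelvin reading; then the Rankine reading is 1.8·x.
(1.8·x) - x = 258  ⇒  (0.8)·x = 258  ⇒  x = 322.5000 K.
In Celsius: 322.5 - 273.15 = 49.3500°C.
In Fahrenheit: 49.3500 × 1.8 + 32 = 120.83°F.

120.83°F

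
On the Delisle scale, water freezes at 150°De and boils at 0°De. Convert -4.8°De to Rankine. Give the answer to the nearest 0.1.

Linear interpolation between the fixed points: C = (-4.8 - 150) × 100 / (0 - 150) = 103.2000°C.
Then 103.2000 × 1.8 + 491.67 = 677.4°R.

677.4°R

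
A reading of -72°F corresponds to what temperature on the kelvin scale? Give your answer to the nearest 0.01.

In Celsius: (-72 - 32) × 5/9 = -57.7778°C.
In kelvin: -57.7778 + 273.15 = 215.37 K.

215.37 K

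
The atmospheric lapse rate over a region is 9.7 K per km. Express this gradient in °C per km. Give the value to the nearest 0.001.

9.700 °C/km

Since only a temperature interval is involved, the additive offset between the scales drops out.
A change of 1 K is a change of 1°C, so 9.7 × 1 = 9.700.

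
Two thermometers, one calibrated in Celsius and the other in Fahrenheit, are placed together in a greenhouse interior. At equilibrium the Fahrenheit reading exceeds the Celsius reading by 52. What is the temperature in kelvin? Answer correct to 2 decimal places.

298.15 K

Let x be the Celsius reading; then the Fahrenheit reading is 1.8·x + 32.
(1.8·x + 32) - x = 52  ⇒  (0.8)·x = 20  ⇒  x = 25.0000°C.
In kelvin: 25.0000 + 273.15 = 298.15 K.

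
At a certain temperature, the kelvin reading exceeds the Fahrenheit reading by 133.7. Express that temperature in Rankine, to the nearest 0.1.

Let x be the Fahrenheit reading; then the kelvin reading is 5/9·x + 255.372.
(5/9·x + 255.372) - x = 133.7  ⇒  (-4/9)·x = -121.672  ⇒  x = 273.7625°F.
In Celsius: (273.7625 - 32) × 5/9 = 134.3125°C.
In Rankine: 134.3125 × 1.8 + 491.67 = 733.4°R.

733.4°R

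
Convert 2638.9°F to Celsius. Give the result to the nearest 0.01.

In Celsius: (2638.9 - 32) × 5/9 = 1448.2778°C.

1448.28°C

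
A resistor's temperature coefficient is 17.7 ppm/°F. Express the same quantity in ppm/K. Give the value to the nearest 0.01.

Since only a temperature interval is involved, the additive offset between the scales drops out.
A change of 1 K is a change of 1.8°F, so per K the value is 17.7 × 1.8 = 31.86.

31.86 ppm/K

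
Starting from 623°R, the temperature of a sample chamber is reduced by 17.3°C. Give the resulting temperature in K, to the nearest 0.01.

328.81 K

Initial temperature in Celsius: (623 - 491.67) × 5/9 = 72.9611°C.
Final Celsius temperature: 72.9611 - 17.3000 = 55.6611°C.
In kelvin: 55.6611 + 273.15 = 328.81 K.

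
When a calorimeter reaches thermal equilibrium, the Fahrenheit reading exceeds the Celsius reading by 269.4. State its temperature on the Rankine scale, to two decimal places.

Let x be the Celsius reading; then the Fahrenheit reading is 1.8·x + 32.
(1.8·x + 32) - x = 269.4  ⇒  (0.8)·x = 237.4  ⇒  x = 296.7500°C.
In Rankine: 296.7500 × 1.8 + 491.67 = 1025.82°R.

1025.82°R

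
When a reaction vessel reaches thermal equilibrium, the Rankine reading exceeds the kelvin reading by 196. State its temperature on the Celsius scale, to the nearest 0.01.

-28.15°C

Let x be the kelvin reading; then the Rankine reading is 1.8·x.
(1.8·x) - x = 196  ⇒  (0.8)·x = 196  ⇒  x = 245.0000 K.
In Celsius: 245 - 273.15 = -28.15°C.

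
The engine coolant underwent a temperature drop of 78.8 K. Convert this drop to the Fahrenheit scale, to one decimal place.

141.8°F

An interval of 1 K corresponds to 1.8°F.
78.8 × 1.8 = 141.8.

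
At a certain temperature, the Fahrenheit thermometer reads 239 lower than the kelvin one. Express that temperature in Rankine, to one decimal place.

496.5°R

Let x be the kelvin reading; then the Fahrenheit reading is 1.8·x - 459.67.
(1.8·x - 459.67) - x = -239  ⇒  (0.8)·x = 220.67  ⇒  x = 275.8375 K.
In Celsius: 275.8375 - 273.15 = 2.6875°C.
In Rankine: 2.6875 × 1.8 + 491.67 = 496.5°R.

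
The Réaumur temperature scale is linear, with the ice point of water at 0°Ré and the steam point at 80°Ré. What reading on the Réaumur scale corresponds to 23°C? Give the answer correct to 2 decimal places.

18.40°Ré

Linearly onto the Réaumur scale: 0 + (23.0000 / 100) × (80 - 0) = 18.40°Ré.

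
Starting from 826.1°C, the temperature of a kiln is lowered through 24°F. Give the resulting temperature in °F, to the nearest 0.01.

1494.98°F

The 24°F change is an interval, so only the factor 5/9 applies: -24 × 5/9 = -13.3333°C.
Final Celsius temperature: 826.1000 - 13.3333 = 812.7667°C.
In Fahrenheit: 812.7667 × 1.8 + 32 = 1494.98°F.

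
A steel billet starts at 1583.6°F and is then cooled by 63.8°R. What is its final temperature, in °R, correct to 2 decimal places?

Initial temperature in Celsius: (1583.6 - 32) × 5/9 = 862.0000°C.
The 63.8°R change is an interval, so only the factor 5/9 applies: -63.8 × 5/9 = -35.4444°C.
Final Celsius temperature: 862.0000 - 35.4444 = 826.5556°C.
In Rankine: 826.5556 × 1.8 + 491.67 = 1979.47°R.

1979.47°R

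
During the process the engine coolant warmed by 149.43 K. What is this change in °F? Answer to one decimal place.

269.0°F

For a temperature interval the offset drops out; only the factor 1.8 applies.
149.43 × 1.8 = 269.0.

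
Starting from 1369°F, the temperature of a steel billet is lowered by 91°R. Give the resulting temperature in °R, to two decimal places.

1737.67°R

Initial temperature in Celsius: (1369 - 32) × 5/9 = 742.7778°C.
The 91°R change is an interval, so only the factor 5/9 applies: -91 × 5/9 = -50.5556°C.
Final Celsius temperature: 742.7778 - 50.5556 = 692.2222°C.
In Rankine: 692.2222 × 1.8 + 491.67 = 1737.67°R.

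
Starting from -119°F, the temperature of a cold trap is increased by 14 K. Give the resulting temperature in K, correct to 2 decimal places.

203.26 K

Initial temperature in Celsius: (-119 - 32) × 5/9 = -83.8889°C.
The 14 K change is an interval; Kelvin and Celsius degrees are the same size, so ΔC = +14°C.
Final Celsius temperature: -83.8889 + 14.0000 = -69.8889°C.
In kelvin: -69.8889 + 273.15 = 203.26 K.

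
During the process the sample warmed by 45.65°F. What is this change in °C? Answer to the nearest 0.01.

For a temperature interval the offset drops out; only the factor 5/9 applies.
45.65 × 5/9 = 25.36.

25.36°C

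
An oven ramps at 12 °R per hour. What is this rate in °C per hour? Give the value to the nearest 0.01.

6.67 °C/hour

Since only a temperature interval is involved, the additive offset between the scales drops out.
A change of 1°R is a change of 5/9°C, so 12 × 5/9 = 6.67.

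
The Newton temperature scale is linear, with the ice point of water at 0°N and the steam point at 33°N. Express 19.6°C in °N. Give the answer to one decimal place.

6.5°N

Linearly onto the Newton scale: 0 + (19.6000 / 100) × (33 - 0) = 6.5°N.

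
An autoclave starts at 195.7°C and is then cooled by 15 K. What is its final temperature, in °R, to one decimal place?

816.9°R

The 15 K change is an interval; Kelvin and Celsius degrees are the same size, so ΔC = -15°C.
Final Celsius temperature: 195.7000 - 15.0000 = 180.7000°C.
In Rankine: 180.7000 × 1.8 + 491.67 = 816.9°R.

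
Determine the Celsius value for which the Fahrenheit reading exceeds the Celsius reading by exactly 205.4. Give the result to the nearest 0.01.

Let C be the Celsius reading. The Fahrenheit reading is F = 1.8·C + 32.
Require F - C = 205.4: (0.8)·C + 32 = 205.4.
C = (205.4 - 32) / (0.8) = 216.75.

216.75°C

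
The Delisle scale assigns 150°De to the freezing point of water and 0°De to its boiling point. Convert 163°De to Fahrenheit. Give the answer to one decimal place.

Linear interpolation between the fixed points: C = (163 - 150) × 100 / (0 - 150) = -8.6667°C.
Then -8.6667 × 1.8 + 32 = 16.4°F.

16.4°F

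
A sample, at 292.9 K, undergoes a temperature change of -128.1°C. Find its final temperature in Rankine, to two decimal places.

Initial temperature in Celsius: 292.9 - 273.15 = 19.7500°C.
Final Celsius temperature: 19.7500 - 128.1000 = -108.3500°C.
In Rankine: -108.3500 × 1.8 + 491.67 = 296.64°R.

296.64°R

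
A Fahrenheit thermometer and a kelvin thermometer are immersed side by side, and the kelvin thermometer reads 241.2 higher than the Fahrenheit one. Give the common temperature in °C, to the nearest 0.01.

-0.06°C

Let x be the Fahrenheit reading; then the kelvin reading is 5/9·x + 255.372.
(5/9·x + 255.372) - x = 241.2  ⇒  (-4/9)·x = -14.1722  ⇒  x = 31.8875°F.
In Celsius: (31.8875 - 32) × 5/9 = -0.06°C.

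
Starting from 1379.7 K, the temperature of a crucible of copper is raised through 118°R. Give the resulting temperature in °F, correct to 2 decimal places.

Initial temperature in Celsius: 1379.7 - 273.15 = 1106.5500°C.
The 118°R change is an interval, so only the factor 5/9 applies: +118 × 5/9 = +65.5556°C.
Final Celsius temperature: 1106.5500 + 65.5556 = 1172.1056°C.
In Fahrenheit: 1172.1056 × 1.8 + 32 = 2141.79°F.

2141.79°F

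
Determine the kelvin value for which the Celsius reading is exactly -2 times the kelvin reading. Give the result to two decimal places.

91.05 K

Let K be the kelvin reading. The Celsius reading is C = 1·K - 273.15.
Require C = -2·K: 1·K - 273.15 = -2·K.
(3)·K = 273.15  ⇒  K = 91.05.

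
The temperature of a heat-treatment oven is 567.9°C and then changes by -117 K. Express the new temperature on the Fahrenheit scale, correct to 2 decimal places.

The 117 K change is an interval; Kelvin and Celsius degrees are the same size, so ΔC = -117°C.
Final Celsius temperature: 567.9000 - 117.0000 = 450.9000°C.
In Fahrenheit: 450.9000 × 1.8 + 32 = 843.62°F.

843.62°F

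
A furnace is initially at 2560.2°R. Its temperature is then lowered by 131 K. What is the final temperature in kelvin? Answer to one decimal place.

1291.3 K

Initial temperature in Celsius: (2560.2 - 491.67) × 5/9 = 1149.1833°C.
The 131 K change is an interval; Kelvin and Celsius degrees are the same size, so ΔC = -131°C.
Final Celsius temperature: 1149.1833 - 131.0000 = 1018.1833°C.
In kelvin: 1018.1833 + 273.15 = 1291.3 K.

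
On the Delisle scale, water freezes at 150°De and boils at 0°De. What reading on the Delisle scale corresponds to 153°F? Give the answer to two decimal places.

49.17°De

First in Celsius: (153 - 32) × 5/9 = 67.2222°C.
Linearly onto the Delisle scale: 150 + (67.2222 / 100) × (0 - 150) = 49.17°De.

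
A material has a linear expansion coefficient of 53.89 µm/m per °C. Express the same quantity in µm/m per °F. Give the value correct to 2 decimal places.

The quantity depends on a temperature interval, so only the ratio of degree sizes applies; the offset between the scales is irrelevant.
A change of 1°F is a change of 5/9°C, so per °F the value is 53.89 × 5/9 = 29.94.

29.94 µm/m per °F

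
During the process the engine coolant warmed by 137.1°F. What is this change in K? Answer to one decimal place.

76.2 K

An interval of 1°F corresponds to 5/9 K.
137.1 × 5/9 = 76.2.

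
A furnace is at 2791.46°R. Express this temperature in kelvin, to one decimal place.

In Celsius: (2791.46 - 491.67) × 5/9 = 1277.6611°C.
In kelvin: 1277.6611 + 273.15 = 1550.8 K.

1550.8 K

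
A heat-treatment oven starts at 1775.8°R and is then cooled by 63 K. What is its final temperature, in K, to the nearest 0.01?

923.56 K

Initial temperature in Celsius: (1775.8 - 491.67) × 5/9 = 713.4056°C.
The 63 K change is an interval; Kelvin and Celsius degrees are the same size, so ΔC = -63°C.
Final Celsius temperature: 713.4056 - 63.0000 = 650.4056°C.
In kelvin: 650.4056 + 273.15 = 923.56 K.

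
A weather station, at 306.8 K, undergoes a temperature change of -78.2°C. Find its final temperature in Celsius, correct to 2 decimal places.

Initial temperature in Celsius: 306.8 - 273.15 = 33.6500°C.
Final Celsius temperature: 33.6500 - 78.2000 = -44.5500°C.

-44.55°C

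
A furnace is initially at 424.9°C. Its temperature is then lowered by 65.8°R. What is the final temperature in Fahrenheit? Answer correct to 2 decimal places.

731.02°F

The 65.8°R change is an interval, so only the factor 5/9 applies: -65.8 × 5/9 = -36.5556°C.
Final Celsius temperature: 424.9000 - 36.5556 = 388.3444°C.
In Fahrenheit: 388.3444 × 1.8 + 32 = 731.02°F.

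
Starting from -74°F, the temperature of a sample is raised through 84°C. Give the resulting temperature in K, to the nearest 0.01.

298.26 K

Initial temperature in Celsius: (-74 - 32) × 5/9 = -58.8889°C.
Final Celsius temperature: -58.8889 + 84.0000 = 25.1111°C.
In kelvin: 25.1111 + 273.15 = 298.26 K.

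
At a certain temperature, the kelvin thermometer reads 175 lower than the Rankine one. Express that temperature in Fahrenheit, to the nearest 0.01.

Let x be the Rankine reading; then the kelvin reading is 5/9·x.
(5/9·x) - x = -175  ⇒  (-4/9)·x = -175  ⇒  x = 393.7500°R.
In Celsius: (393.75 - 491.67) × 5/9 = -54.4000°C.
In Fahrenheit: -54.4000 × 1.8 + 32 = -65.92°F.

-65.92°F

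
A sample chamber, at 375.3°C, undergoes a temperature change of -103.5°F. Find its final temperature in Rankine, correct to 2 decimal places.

1063.71°R

The 103.5°F change is an interval, so only the factor 5/9 applies: -103.5 × 5/9 = -57.5000°C.
Final Celsius temperature: 375.3000 - 57.5000 = 317.8000°C.
In Rankine: 317.8000 × 1.8 + 491.67 = 1063.71°R.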